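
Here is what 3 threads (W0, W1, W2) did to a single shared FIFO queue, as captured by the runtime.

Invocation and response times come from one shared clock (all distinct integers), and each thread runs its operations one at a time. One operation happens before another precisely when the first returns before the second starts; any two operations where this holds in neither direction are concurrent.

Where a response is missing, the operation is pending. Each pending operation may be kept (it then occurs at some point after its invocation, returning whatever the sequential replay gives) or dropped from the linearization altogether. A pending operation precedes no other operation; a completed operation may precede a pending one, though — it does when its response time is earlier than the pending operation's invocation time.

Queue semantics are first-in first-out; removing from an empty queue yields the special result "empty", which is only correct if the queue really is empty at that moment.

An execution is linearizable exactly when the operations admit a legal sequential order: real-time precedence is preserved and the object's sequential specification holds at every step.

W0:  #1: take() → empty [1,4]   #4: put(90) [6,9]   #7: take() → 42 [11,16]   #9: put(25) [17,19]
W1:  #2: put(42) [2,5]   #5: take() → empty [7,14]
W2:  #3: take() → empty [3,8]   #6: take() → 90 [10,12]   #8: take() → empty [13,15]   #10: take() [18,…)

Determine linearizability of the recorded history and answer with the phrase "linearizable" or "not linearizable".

linearizable

one valid linearization: #1, #3, #2, #4, #7, #6, #5, #8, #9
step 1: #1 take() → empty — queue <>
step 2: #3 take() → empty — queue <>
step 3: #2 put(42) — queue <42>
step 4: #4 put(90) — queue <42,90>
step 5: #7 take() → 42 — queue <90>
step 6: #6 take() → 90 — queue <>
step 7: #5 take() → empty — queue <>
step 8: #8 take() → empty — queue <>
step 9: #9 put(25) — queue <25>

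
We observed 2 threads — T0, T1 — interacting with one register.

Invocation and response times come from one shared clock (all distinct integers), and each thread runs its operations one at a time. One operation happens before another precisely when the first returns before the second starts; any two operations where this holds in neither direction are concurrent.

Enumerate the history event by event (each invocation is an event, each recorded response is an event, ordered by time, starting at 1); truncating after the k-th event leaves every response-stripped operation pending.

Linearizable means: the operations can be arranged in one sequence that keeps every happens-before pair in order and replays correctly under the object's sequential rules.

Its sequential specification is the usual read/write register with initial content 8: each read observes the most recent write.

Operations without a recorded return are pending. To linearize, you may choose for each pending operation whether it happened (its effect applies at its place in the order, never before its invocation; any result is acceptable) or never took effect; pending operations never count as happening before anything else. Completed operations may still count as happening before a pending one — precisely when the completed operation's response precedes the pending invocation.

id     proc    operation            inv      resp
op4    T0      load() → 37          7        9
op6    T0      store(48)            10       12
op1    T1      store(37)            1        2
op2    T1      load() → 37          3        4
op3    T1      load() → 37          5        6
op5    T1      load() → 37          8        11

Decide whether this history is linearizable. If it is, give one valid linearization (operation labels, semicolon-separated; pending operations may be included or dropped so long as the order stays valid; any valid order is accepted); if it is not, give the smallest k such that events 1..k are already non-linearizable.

linearizable — witness: op1; op2; op3; op4; op5; op6

after step 1 (op1 store(37)): value 37
after step 2 (op2 load() → 37): value 37
after step 3 (op3 load() → 37): value 37
after step 4 (op4 load() → 37): value 37
after step 5 (op5 load() → 37): value 37
after step 6 (op6 store(48)): value 48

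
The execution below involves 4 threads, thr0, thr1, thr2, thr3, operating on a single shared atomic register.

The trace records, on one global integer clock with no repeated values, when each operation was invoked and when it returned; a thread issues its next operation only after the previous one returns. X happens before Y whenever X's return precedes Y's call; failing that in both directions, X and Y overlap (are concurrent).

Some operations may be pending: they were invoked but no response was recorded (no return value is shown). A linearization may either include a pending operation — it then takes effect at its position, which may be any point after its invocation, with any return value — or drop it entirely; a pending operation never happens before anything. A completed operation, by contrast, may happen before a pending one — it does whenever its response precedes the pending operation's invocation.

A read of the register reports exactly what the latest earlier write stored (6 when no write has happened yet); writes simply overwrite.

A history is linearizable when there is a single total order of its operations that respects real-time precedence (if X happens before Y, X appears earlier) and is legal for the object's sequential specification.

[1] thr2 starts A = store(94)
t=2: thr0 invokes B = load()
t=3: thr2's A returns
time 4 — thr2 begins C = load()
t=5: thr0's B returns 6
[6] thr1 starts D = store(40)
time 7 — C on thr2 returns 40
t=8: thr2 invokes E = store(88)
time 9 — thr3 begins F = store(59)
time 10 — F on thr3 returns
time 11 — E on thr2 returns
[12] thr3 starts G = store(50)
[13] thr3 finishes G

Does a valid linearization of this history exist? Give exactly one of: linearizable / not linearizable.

linearizable

a witness: B, A, D, C, E, F, G
1. B load() → 6, leaving value 6
2. A store(94), leaving value 94
3. D store(40) (pending, included), leaving value 40
4. C load() → 40, leaving value 40
5. E store(88), leaving value 88
6. F store(59), leaving value 59
7. G store(50), leaving value 50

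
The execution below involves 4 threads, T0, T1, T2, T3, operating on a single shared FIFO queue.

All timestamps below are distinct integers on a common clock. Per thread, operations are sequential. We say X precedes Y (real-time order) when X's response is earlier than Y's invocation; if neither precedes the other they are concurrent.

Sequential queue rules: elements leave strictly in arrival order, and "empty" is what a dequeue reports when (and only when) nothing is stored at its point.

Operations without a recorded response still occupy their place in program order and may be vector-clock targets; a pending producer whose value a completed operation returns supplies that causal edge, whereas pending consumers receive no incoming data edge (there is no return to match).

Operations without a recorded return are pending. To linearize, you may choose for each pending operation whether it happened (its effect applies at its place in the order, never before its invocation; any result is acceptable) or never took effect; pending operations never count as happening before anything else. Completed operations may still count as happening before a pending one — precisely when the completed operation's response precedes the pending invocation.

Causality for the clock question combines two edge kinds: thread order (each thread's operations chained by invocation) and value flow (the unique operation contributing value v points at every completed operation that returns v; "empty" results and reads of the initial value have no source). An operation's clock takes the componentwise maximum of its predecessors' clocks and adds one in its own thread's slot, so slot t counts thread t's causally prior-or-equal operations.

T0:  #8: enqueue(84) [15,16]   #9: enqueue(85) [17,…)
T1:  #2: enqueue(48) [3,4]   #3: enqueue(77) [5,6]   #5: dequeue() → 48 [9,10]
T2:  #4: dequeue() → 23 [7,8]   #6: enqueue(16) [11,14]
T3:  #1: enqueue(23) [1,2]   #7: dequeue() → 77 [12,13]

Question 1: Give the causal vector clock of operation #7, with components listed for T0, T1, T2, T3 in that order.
#1, invoked 1, has no incoming edges; only T3's bump applies → (0, 0, 0, 1)
#2, invoked 3, has no incoming edges; only T1's bump applies → (0, 1, 0, 0)
#8, invoked 15, has no incoming edges; only T0's bump applies → (1, 0, 0, 0)
from VC(#1)=(0, 0, 0, 1), #4 (invoked 7) maxes components and bumps T2 → (0, 0, 1, 1)
from VC(#2)=(0, 1, 0, 0), #3 (invoked 5) maxes components and bumps T1 → (0, 2, 0, 0)
from VC(#8)=(1, 0, 0, 0), #9 (invoked 17) maxes components and bumps T0 → (2, 0, 0, 0)
from VC(#4)=(0, 0, 1, 1), #6 (invoked 11) maxes components and bumps T2 → (0, 0, 2, 1)
from VC(#2)=(0, 1, 0, 0), VC(#3)=(0, 2, 0, 0), #5 (invoked 9) maxes components and bumps T1 → (0, 3, 0, 0)
from VC(#1)=(0, 0, 0, 1), VC(#3)=(0, 2, 0, 0), #7 (invoked 12) maxes components and bumps T3 → (0, 2, 0, 2)
target: VC(#7) = (0, 2, 0, 2)

(0, 2, 0, 2)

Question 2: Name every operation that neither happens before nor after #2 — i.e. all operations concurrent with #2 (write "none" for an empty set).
overlap test against #2 [3,4]: concurrent iff the interval meets 3..4
#1 [1,2]: before
#3 [5,6]: after
#4 [7,8]: after
#5 [9,10]: after
#6 [11,14]: after
#7 [12,13]: after
#8 [15,16]: after
#9 [17,…): after

none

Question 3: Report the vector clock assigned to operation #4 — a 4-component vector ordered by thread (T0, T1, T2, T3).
#1 (invocation 1): nothing precedes it; T3's component alone gives (0, 0, 0, 1)
#2 (invocation 3): nothing precedes it; T1's component alone gives (0, 1, 0, 0)
#8 (invocation 15): nothing precedes it; T0's component alone gives (1, 0, 0, 0)
VC(#4, invoked at 7): max of VC(#1)=(0, 0, 0, 1), then +1 on thread T2 → (0, 0, 1, 1)
VC(#3, invoked at 5): max of VC(#2)=(0, 1, 0, 0), then +1 on thread T1 → (0, 2, 0, 0)
VC(#9, invoked at 17): max of VC(#8)=(1, 0, 0, 0), then +1 on thread T0 → (2, 0, 0, 0)
VC(#6, invoked at 11): max of VC(#4)=(0, 0, 1, 1), then +1 on thread T2 → (0, 0, 2, 1)
VC(#5, invoked at 9): max of VC(#2)=(0, 1, 0, 0), VC(#3)=(0, 2, 0, 0), then +1 on thread T1 → (0, 3, 0, 0)
VC(#7, invoked at 12): max of VC(#1)=(0, 0, 0, 1), VC(#3)=(0, 2, 0, 0), then +1 on thread T3 → (0, 2, 0, 2)
target: VC(#4) = (0, 0, 1, 1)

(0, 0, 1, 1)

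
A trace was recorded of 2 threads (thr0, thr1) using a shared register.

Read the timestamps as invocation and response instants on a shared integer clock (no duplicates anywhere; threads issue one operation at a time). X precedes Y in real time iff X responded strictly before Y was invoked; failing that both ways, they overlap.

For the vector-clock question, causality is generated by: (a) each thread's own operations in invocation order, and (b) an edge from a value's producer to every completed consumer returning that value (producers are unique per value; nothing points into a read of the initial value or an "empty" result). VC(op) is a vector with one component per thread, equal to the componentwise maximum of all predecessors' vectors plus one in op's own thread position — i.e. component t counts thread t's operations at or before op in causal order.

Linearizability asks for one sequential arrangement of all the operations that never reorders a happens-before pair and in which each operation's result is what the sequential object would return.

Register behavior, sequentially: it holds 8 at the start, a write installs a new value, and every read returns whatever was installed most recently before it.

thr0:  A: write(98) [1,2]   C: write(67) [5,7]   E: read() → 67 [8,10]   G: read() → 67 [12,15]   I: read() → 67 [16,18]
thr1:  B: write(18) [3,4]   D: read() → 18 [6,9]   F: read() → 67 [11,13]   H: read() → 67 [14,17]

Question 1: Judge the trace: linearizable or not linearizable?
one valid linearization: A, B, D, C, E, F, G, H, I
after step 1 (A write(98)): value 98
after step 2 (B write(18)): value 18
after step 3 (D read() → 18): value 18
after step 4 (C write(67)): value 67
after step 5 (E read() → 67): value 67
after step 6 (F read() → 67): value 67
after step 7 (G read() → 67): value 67
after step 8 (H read() → 67): value 67
after step 9 (I read() → 67): value 67

linearizable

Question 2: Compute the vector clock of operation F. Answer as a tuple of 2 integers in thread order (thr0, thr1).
B, invoked 3, has no incoming edges; only thr1's bump applies → (0, 1)
A, invoked 1, has no incoming edges; only thr0's bump applies → (1, 0)
D, invoked 6, takes VC(B)=(0, 1) under max, adds 1 for thr1 → (0, 2)
C, invoked 5, takes VC(A)=(1, 0) under max, adds 1 for thr0 → (2, 0)
E, invoked 8, takes VC(C)=(2, 0) under max, adds 1 for thr0 → (3, 0)
G, invoked 12, takes VC(C)=(2, 0), VC(E)=(3, 0) under max, adds 1 for thr0 → (4, 0)
F, invoked 11, takes VC(C)=(2, 0), VC(D)=(0, 2) under max, adds 1 for thr1 → (2, 3)
I, invoked 16, takes VC(C)=(2, 0), VC(G)=(4, 0) under max, adds 1 for thr0 → (5, 0)
H, invoked 14, takes VC(C)=(2, 0), VC(F)=(2, 3) under max, adds 1 for thr1 → (2, 4)
target: VC(F) = (2, 3)

(2, 3)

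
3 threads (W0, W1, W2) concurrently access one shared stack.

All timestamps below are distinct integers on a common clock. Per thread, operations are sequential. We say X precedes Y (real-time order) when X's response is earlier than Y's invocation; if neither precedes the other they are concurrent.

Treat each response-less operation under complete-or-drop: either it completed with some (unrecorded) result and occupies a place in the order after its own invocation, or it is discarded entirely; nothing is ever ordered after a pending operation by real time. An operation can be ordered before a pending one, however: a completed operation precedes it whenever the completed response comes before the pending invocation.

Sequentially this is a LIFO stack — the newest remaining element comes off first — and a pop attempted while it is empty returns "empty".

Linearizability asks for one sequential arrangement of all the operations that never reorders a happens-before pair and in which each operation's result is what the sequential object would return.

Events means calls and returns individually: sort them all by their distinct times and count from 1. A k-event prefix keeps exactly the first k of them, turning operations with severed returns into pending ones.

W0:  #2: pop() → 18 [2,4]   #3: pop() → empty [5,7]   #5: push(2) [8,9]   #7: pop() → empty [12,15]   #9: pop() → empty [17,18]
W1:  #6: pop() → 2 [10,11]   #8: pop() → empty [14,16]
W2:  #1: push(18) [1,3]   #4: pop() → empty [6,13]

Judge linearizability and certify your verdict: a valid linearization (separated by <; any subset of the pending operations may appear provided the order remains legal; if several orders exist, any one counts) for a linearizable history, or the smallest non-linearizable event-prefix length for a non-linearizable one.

linearizable — witness: #1 < #2 < #3 < #4 < #5 < #6 < #7 < #8 < #9

step 1: #1 push(18) — stack <18>
step 2: #2 pop() → 18 — stack <>
step 3: #3 pop() → empty — stack <>
step 4: #4 pop() → empty — stack <>
step 5: #5 push(2) — stack <2>
step 6: #6 pop() → 2 — stack <>
step 7: #7 pop() → empty — stack <>
step 8: #8 pop() → empty — stack <>
step 9: #9 pop() → empty — stack <>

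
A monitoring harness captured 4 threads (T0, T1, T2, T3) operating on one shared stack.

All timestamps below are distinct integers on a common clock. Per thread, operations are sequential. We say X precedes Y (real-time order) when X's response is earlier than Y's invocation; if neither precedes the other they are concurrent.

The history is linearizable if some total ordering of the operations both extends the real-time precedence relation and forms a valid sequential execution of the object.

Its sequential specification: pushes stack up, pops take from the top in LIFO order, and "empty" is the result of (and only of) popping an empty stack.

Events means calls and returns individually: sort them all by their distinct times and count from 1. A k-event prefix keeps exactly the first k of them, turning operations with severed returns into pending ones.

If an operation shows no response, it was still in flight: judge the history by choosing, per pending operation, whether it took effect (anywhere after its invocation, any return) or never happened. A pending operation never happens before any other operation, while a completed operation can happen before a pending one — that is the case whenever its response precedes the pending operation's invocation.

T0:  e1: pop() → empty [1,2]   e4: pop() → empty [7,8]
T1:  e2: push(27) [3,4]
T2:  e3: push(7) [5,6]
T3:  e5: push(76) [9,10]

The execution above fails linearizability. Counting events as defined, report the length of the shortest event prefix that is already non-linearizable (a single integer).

one valid order for events 1..7 is e1, e2, e3:
1. e1 pop() → empty, leaving stack <>
2. e2 push(27), leaving stack <27>
3. e3 push(7), leaving stack <27,7>
once event 8 joins (e4's response, time 8), exhaustive search finds no witness
one such order, e1, e2, e3, e4, breaks at step 4 where e4 pop() → empty is illegal

8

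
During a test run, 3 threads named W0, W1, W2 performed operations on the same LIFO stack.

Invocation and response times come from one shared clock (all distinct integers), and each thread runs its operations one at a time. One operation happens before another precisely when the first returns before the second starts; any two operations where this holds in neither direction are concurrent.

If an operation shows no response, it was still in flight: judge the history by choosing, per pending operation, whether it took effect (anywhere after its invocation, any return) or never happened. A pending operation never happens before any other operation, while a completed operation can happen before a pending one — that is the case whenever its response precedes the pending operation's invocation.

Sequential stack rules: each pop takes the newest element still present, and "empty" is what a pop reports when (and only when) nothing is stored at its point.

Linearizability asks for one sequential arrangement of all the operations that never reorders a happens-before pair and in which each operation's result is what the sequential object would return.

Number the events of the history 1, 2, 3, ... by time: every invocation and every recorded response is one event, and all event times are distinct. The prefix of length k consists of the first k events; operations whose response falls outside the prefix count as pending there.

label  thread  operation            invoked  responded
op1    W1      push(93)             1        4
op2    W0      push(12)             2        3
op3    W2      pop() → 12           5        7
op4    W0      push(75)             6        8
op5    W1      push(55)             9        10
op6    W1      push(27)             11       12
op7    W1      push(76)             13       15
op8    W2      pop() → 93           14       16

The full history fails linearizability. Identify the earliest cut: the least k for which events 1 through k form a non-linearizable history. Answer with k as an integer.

events 1..15 are linearizable; a witness order is op1, op2, op3, op4, op5, op6, op7:
after step 1 (op1 push(93)): stack <93>
after step 2 (op2 push(12)): stack <93,12>
after step 3 (op3 pop() → 12): stack <93>
after step 4 (op4 push(75)): stack <93,75>
after step 5 (op5 push(55)): stack <93,75,55>
after step 6 (op6 push(27)): stack <93,75,55,27>
after step 7 (op7 push(76)): stack <93,75,55,27,76>
at event 16 (op8's time-16 response) nothing linearizes any more
take op1, op2, op3, op4, op5, op6, op7, op8: step 8 already fails, because op8 pop() → 93 cannot occur there
take op1, op2, op3, op4, op5, op6, op8, op7: step 7 already fails, because op8 pop() → 93 cannot occur there

16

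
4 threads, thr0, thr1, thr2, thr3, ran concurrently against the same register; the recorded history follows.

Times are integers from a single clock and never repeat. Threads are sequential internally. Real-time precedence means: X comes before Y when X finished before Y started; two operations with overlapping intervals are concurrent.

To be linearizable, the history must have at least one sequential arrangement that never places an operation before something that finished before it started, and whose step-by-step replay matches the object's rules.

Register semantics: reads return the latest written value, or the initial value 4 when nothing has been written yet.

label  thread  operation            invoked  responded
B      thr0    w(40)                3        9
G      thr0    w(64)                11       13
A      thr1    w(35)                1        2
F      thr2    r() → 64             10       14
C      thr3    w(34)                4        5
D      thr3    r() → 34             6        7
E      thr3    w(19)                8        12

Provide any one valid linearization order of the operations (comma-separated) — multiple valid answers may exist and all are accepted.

A, B, C, D, E, G, F

1. A w(35), leaving value 35
2. B w(40), leaving value 40
3. C w(34), leaving value 34
4. D r() → 34, leaving value 34
5. E w(19), leaving value 19
6. G w(64), leaving value 64
7. F r() → 64, leaving value 64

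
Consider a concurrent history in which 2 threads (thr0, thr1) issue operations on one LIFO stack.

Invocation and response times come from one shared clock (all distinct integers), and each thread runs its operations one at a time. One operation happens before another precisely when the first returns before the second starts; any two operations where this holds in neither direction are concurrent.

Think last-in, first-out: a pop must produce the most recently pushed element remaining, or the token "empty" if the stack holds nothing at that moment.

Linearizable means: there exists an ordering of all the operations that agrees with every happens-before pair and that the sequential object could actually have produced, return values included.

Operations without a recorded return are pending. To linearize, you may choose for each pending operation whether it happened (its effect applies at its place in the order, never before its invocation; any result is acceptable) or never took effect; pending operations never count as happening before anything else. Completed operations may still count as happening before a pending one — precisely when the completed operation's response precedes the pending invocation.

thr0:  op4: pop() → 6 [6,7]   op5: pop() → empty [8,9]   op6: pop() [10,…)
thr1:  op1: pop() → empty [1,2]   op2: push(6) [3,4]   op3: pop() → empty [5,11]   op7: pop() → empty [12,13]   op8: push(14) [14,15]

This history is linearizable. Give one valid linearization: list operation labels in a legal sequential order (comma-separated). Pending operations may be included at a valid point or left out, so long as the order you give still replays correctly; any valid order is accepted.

step 1: op1 pop() → empty — stack <>
step 2: op2 push(6) — stack <6>
step 3: op4 pop() → 6 — stack <>
step 4: op3 pop() → empty — stack <>
step 5: op5 pop() → empty — stack <>
step 6: op6 pop() (pending, included) — stack <>
step 7: op7 pop() → empty — stack <>
step 8: op8 push(14) — stack <14>

op1, op2, op4, op3, op5, op6, op7, op8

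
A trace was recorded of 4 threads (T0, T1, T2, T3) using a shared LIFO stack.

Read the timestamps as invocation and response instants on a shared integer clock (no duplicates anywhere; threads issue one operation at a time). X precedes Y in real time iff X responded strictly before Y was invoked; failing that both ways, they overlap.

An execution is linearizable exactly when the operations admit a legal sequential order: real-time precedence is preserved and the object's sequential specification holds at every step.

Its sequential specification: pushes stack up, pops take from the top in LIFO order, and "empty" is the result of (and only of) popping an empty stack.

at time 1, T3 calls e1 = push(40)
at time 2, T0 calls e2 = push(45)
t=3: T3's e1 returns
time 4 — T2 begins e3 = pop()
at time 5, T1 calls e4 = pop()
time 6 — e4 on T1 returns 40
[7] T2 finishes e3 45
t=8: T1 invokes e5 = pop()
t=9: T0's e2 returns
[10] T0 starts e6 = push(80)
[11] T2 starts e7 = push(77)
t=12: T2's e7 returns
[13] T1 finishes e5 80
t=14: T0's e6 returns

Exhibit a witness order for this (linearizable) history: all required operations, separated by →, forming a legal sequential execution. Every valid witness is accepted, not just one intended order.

after step 1 (e1 push(40)): stack <40>
after step 2 (e2 push(45)): stack <40,45>
after step 3 (e3 pop() → 45): stack <40>
after step 4 (e4 pop() → 40): stack <>
after step 5 (e6 push(80)): stack <80>
after step 6 (e5 pop() → 80): stack <>
after step 7 (e7 push(77)): stack <77>

e1 → e2 → e3 → e4 → e6 → e5 → e7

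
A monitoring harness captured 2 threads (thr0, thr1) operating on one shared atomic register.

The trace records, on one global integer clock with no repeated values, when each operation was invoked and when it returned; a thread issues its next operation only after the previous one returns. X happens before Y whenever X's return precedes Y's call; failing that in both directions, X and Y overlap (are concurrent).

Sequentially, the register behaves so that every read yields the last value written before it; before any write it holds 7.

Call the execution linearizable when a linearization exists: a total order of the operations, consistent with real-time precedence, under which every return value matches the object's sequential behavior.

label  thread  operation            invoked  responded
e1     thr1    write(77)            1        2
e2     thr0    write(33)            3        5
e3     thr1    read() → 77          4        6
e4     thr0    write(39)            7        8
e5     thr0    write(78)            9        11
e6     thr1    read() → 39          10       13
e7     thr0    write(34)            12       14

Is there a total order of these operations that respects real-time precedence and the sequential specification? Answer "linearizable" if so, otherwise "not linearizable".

linearizable

a witness: e1, e3, e2, e4, e6, e5, e7
step 1: e1 write(77) — value 77
step 2: e3 read() → 77 — value 77
step 3: e2 write(33) — value 33
step 4: e4 write(39) — value 39
step 5: e6 read() → 39 — value 39
step 6: e5 write(78) — value 78
step 7: e7 write(34) — value 34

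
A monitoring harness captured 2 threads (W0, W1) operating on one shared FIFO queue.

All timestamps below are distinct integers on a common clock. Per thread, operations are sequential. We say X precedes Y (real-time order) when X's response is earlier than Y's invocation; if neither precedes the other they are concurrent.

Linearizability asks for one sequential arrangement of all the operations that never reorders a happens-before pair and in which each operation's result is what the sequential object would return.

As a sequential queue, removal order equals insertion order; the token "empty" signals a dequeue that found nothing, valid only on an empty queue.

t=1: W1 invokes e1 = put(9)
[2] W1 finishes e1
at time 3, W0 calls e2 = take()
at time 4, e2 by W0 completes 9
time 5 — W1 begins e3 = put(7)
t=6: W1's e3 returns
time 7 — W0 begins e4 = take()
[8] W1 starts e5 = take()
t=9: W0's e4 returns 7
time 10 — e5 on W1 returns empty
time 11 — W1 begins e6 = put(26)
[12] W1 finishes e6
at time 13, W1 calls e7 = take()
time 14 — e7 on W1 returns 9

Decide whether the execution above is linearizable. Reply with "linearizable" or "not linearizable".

cut after 13 events: linearizable; cut after 14 events (e7 responds, time 14): not linearizable
real-time-consistent orders of the 7 completed operations: 2 — all fail the FIFO queue replay
one such order, e1, e2, e3, e4, e5, e6, e7, breaks at step 7 where e7 take() → 9 is illegal
one such order, e1, e2, e3, e5, e4, e6, e7, breaks at step 4 where e5 take() → empty is illegal

not linearizable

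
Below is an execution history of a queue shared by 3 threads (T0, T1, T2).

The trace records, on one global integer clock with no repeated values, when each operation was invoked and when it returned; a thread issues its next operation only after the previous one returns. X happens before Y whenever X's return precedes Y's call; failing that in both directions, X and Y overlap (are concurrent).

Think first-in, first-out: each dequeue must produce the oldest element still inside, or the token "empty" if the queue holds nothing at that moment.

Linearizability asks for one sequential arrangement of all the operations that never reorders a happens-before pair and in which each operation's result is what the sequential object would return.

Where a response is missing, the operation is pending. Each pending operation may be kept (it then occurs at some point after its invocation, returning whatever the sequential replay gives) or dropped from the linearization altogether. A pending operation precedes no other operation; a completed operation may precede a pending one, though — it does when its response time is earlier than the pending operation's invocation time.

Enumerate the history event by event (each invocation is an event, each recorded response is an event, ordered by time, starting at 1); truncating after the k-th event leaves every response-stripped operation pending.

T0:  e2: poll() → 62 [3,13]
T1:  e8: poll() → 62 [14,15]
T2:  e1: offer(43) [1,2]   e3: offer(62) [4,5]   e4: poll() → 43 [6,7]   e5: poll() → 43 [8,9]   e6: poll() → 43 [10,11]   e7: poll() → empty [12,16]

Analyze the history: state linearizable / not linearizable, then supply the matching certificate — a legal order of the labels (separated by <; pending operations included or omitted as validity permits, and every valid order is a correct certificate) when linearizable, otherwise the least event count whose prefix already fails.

cut after 8 events: linearizable; cut after 9 events (e5 responds, time 9): not linearizable
exactly one order of the 4 completed ops respects real time; the queue replay fails
include/drop combinations of the 1 pending operation (e2) were all tried; none helps
one such order, e1, e3, e4, e5 (pending dropped), breaks at step 4 where e5 poll() → 43 is illegal

not linearizable — minimal violating prefix: 9 events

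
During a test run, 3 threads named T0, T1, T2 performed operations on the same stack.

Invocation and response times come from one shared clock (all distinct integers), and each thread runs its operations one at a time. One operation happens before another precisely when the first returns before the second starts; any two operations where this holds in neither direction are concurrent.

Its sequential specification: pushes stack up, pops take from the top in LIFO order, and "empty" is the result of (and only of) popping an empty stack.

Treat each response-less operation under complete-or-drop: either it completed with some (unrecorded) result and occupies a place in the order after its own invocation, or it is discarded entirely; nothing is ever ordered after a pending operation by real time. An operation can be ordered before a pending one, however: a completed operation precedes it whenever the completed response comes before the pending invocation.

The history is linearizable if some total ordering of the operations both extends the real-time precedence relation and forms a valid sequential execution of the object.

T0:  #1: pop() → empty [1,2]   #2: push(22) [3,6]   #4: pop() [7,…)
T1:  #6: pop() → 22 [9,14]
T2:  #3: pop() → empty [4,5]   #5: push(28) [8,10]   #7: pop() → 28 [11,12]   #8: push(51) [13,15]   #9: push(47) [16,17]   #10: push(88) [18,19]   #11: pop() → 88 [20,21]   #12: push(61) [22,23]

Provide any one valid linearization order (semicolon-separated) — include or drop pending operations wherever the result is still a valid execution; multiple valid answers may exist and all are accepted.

step 1: #1 pop() → empty — stack <>
step 2: #3 pop() → empty — stack <>
step 3: #2 push(22) — stack <22>
step 4: #5 push(28) — stack <22,28>
step 5: #7 pop() → 28 — stack <22>
step 6: #6 pop() → 22 — stack <>
step 7: #4 pop() (pending, included) — stack <>
step 8: #8 push(51) — stack <51>
step 9: #9 push(47) — stack <51,47>
step 10: #10 push(88) — stack <51,47,88>
step 11: #11 pop() → 88 — stack <51,47>
step 12: #12 push(61) — stack <51,47,61>

#1; #3; #2; #5; #7; #6; #4; #8; #9; #10; #11; #12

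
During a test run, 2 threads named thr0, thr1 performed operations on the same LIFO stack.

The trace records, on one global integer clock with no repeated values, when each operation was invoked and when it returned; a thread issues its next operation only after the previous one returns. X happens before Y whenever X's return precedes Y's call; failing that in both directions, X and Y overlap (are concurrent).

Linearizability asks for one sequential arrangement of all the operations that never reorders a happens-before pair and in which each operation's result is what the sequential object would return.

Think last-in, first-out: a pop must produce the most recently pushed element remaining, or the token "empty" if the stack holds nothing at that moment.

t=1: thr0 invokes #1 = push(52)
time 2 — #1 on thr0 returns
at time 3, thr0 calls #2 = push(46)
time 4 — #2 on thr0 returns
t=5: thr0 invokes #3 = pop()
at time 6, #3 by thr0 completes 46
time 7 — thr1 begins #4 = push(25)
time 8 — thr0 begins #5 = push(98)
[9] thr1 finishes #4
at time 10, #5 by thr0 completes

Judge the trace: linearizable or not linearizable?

linearizable

witness order: #1, #2, #3, #4, #5
step 1: #1 push(52) — stack <52>
step 2: #2 push(46) — stack <52,46>
step 3: #3 pop() → 46 — stack <52>
step 4: #4 push(25) — stack <52,25>
step 5: #5 push(98) — stack <52,25,98>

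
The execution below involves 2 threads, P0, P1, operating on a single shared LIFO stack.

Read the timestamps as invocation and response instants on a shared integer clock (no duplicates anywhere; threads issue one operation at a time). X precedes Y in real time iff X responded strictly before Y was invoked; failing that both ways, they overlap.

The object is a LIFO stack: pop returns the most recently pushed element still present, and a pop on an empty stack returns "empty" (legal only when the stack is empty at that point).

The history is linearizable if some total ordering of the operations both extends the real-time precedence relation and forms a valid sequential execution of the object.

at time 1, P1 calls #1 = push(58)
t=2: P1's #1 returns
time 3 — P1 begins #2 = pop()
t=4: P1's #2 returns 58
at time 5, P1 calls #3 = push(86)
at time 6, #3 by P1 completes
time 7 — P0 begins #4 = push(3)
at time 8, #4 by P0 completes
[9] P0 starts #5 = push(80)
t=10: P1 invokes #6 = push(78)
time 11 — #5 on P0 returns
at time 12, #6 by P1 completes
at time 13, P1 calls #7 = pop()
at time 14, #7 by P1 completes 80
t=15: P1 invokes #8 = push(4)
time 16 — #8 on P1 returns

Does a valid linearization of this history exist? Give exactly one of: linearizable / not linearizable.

witness order: #1, #2, #3, #4, #6, #5, #7, #8
step 1: #1 push(58) — stack <58>
step 2: #2 pop() → 58 — stack <>
step 3: #3 push(86) — stack <86>
step 4: #4 push(3) — stack <86,3>
step 5: #6 push(78) — stack <86,3,78>
step 6: #5 push(80) — stack <86,3,78,80>
step 7: #7 pop() → 80 — stack <86,3,78>
step 8: #8 push(4) — stack <86,3,78,4>

linearizable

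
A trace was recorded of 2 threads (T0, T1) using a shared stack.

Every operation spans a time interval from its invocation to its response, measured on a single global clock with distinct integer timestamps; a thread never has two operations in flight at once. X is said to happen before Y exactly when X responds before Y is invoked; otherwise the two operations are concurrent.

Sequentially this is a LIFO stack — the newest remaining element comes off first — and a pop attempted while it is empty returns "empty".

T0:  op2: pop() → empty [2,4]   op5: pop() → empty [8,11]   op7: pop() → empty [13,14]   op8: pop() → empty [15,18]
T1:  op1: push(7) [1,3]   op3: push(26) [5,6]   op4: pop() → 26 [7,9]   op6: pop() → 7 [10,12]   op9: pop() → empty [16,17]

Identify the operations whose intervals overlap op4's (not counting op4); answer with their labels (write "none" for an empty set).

overlap test against op4 [7,9]: concurrent iff the interval meets 7..9
op1 [1,3]: before
op2 [2,4]: before
op3 [5,6]: before
op5 [8,11]: concurrent
op6 [10,12]: after
op7 [13,14]: after
op8 [15,18]: after
op9 [16,17]: after

op5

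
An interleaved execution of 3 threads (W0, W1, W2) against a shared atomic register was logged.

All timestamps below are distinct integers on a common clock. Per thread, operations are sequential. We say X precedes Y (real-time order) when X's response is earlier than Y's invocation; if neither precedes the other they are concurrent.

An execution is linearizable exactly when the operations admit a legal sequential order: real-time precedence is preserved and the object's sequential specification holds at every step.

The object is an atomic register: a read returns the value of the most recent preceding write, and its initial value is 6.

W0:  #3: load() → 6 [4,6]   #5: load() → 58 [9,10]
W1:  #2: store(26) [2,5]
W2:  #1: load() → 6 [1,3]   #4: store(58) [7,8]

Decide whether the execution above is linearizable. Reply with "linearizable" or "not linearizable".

linearizable

witness order: #1, #3, #2, #4, #5
step 1: #1 load() → 6 — value 6
step 2: #3 load() → 6 — value 6
step 3: #2 store(26) — value 26
step 4: #4 store(58) — value 58
step 5: #5 load() → 58 — value 58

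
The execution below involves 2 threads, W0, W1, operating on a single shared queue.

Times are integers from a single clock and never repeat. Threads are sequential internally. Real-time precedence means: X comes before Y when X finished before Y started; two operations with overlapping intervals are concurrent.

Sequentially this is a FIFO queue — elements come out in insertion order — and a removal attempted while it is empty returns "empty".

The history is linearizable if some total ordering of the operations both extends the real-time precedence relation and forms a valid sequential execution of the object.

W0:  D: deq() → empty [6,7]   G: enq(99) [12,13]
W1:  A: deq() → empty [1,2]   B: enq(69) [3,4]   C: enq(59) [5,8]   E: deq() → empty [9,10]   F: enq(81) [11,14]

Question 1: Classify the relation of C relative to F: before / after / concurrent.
C spans [5,8], F spans [11,14]
resp(C)=8 < inv(F)=11

before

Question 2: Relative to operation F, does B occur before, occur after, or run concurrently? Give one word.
B spans [3,4], F spans [11,14]
resp(B)=4 < inv(F)=11

before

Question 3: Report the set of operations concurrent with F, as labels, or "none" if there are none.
F runs from 11 to 14; window-overlapping ops are concurrent
A [1,2]: before
B [3,4]: before
C [5,8]: before
D [6,7]: before
E [9,10]: before
G [12,13]: concurrent

G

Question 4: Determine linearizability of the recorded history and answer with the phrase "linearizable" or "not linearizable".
prefix check: 1..6 passes, 1..7 fails once D's time-7 response joins
the completed operations (3 total) allow one real-time order; the queue replay rejects it
include/drop combinations of the 1 pending operation (C) were all tried; none helps
take A, B, D (pending dropped): step 3 already fails, because D deq() → empty cannot occur there

not linearizable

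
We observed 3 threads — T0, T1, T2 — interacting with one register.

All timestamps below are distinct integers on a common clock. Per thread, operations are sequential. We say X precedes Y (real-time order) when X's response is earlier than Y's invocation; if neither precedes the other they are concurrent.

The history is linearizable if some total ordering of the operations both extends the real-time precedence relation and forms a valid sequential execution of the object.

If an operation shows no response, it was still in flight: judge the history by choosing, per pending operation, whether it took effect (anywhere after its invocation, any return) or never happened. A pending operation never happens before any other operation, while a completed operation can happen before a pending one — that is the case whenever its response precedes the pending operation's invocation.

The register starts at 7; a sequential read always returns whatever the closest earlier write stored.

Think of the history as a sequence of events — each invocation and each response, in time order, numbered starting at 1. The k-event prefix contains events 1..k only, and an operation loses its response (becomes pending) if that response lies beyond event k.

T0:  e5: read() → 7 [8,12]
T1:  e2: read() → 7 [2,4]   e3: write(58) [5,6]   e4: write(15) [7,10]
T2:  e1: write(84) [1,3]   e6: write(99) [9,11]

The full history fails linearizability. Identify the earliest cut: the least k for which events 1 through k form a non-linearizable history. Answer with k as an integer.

events 1..11 are linearizable; a witness order is e2, e1, e3, e4, e5, e6:
step 1: e2 read() → 7 — value 7
step 2: e1 write(84) — value 84
step 3: e3 write(58) — value 58
step 4: e4 write(15) — value 15
step 5: e5 read() (pending, included) — value 15
step 6: e6 write(99) — value 99
include event 12 — e5 responding at 12 — and every candidate order breaks
take e1, e2, e3, e4, e5, e6: step 2 already fails, because e2 read() → 7 cannot occur there
take e1, e2, e3, e4, e6, e5: step 2 already fails, because e2 read() → 7 cannot occur there

12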